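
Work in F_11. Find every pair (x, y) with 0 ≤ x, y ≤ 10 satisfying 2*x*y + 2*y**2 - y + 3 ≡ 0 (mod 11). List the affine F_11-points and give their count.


Affine F_11-points: {(3, 4), (3, 10), (4, 5), (4, 8), (6, 2), (6, 9), (8, 3), (8, 6), (9, 1), (9, 7)}; count = 10.

For each of the 121 pairs (x, y) ∈ F_11², evaluate f(x, y) mod 11. Record the zeros.
  x = 0: [0↦3, 1↦4, 2↦9, 3↦7, 4↦9, 5↦4, 6↦3, 7↦6, 8↦2, 9↦2, 10↦6]  zeros at y ∈ ∅
  x = 1: [0↦3, 1↦6, 2↦2, 3↦2, 4↦6, 5↦3, 6↦4, 7↦9, 8↦7, 9↦9, 10↦4]  zeros at y ∈ ∅
  x = 2: [0↦3, 1↦8, 2↦6, 3↦8, 4↦3, 5↦2, 6↦5, 7↦1, 8↦1, 9↦5, 10↦2]  zeros at y ∈ ∅
  x = 3: [0↦3, 1↦10, 2↦10, 3↦3, 4↦0, 5↦1, 6↦6, 7↦4, 8↦6, 9↦1, 10↦0]  zeros at y ∈ {4, 10}
  x = 4: [0↦3, 1↦1, 2↦3, 3↦9, 4↦8, 5↦0, 6↦7, 7↦7, 8↦0, 9↦8, 10↦9]  zeros at y ∈ {5, 8}
  x = 5: [0↦3, 1↦3, 2↦7, 3↦4, 4↦5, 5↦10, 6↦8, 7↦10, 8↦5, 9↦4, 10↦7]  zeros at y ∈ ∅
  x = 6: [0↦3, 1↦5, 2↦0, 3↦10, 4↦2, 5↦9, 6↦9, 7↦2, 8↦10, 9↦0, 10↦5]  zeros at y ∈ {2, 9}
  x = 7: [0↦3, 1↦7, 2↦4, 3↦5, 4↦10, 5↦8, 6↦10, 7↦5, 8↦4, 9↦7, 10↦3]  zeros at y ∈ ∅
  x = 8: [0↦3, 1↦9, 2↦8, 3↦0, 4↦7, 5↦7, 6↦0, 7↦8, 8↦9, 9↦3, 10↦1]  zeros at y ∈ {3, 6}
  x = 9: [0↦3, 1↦0, 2↦1, 3↦6, 4↦4, 5↦6, 6↦1, 7↦0, 8↦3, 9↦10, 10↦10]  zeros at y ∈ {1, 7}
  x = 10: [0↦3, 1↦2, 2↦5, 3↦1, 4↦1, 5↦5, 6↦2, 7↦3, 8↦8, 9↦6, 10↦8]  zeros at y ∈ ∅
Collecting zeros: affine points = {(3, 4), (3, 10), (4, 5), (4, 8), (6, 2), (6, 9), (8, 3), (8, 6), (9, 1), (9, 7)}.
Total count |C(F_11)_aff| = 10.


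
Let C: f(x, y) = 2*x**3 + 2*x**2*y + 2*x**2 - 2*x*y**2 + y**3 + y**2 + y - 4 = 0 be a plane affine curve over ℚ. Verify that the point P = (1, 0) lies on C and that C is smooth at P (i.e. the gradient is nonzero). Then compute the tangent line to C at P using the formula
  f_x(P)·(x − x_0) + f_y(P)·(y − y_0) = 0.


Tangent line at P: 10*x + 3*y - 10 = 0.

Step 1: f(1, 0) = 0, so P lies on C.
Step 2: partial derivatives
  f_x(x, y) = 6*x**2 + 4*x*y + 4*x - 2*y**2, f_y(x, y) = 2*x**2 - 4*x*y + 3*y**2 + 2*y + 1.
  f_x(P) = 10, f_y(P) = 3 (gradient nonzero, so P is smooth).
Step 3: tangent line at P: 10·(x − 1) + 3·(y − 0) = 0.
Expanding: 10*x + 3*y - 10 = 0.


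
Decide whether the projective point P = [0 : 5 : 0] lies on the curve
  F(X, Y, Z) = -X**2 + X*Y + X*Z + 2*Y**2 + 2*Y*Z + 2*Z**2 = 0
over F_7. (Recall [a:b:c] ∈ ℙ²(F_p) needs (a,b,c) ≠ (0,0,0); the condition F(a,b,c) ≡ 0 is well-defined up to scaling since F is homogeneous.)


F(0,5,0) ≡ 1 (mod 7); P is NOT on the curve.

Evaluate F(0, 5, 0) term-by-term (mod 7).
  -X**2 ↦ -1·0·1·1 = 0
  X*Y ↦ 1·0·5·1 = 0
  X*Z ↦ 1·0·1·0 = 0
  2*Y**2 ↦ 2·1·25·1 = 50
  2*Y*Z ↦ 2·1·5·0 = 0
  2*Z**2 ↦ 2·1·1·0 = 0
Sum: F(0, 5, 0) = (0) + (0) + (0) + (50) + (0) + (0) = 50.
Reducing mod 7: 50 ≡ 1 (mod 7).
Since F(a, b, c) ≡ 1 ≠ 0 (mod 7), P does NOT lie on the curve.


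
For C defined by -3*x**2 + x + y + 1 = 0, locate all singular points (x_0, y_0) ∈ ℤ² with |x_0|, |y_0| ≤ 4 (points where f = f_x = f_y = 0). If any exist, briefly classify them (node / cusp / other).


No singular points in the scanned grid; C is smooth there.

Compute partial derivatives:
  f_x = 1 - 6*x.
  f_y = 1.
f_y = 1 is a nonzero constant, so f_y never vanishes: no point (x, y) can satisfy f = f_x = f_y = 0. In particular no (x, y) ∈ {−4, ..., 4}² is singular; the curve is smooth.


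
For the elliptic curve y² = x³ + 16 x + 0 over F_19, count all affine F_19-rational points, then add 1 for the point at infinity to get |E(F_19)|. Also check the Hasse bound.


Affine points = {(0, 0), (1, 6), (1, 13), (10, 1), (10, 18), (11, 5), (11, 14), (12, 1), (12, 18), (13, 7), (13, 12), (14, 2), (14, 17), (15, 9), (15, 10), (16, 1), (16, 18), (17, 6), (17, 13)}; affine count = 19; |E(F_19)| = 20.

Discriminant check: Δ ∝ 4a³ + 27b² = 4·16³ + 27·0² = 4·4096 + 27·0 ≡ 6 (mod 19). Nonzero ⇒ E is nonsingular.
For each x ∈ F_19, compute rhs = x³ + 16·x + 0 mod 19, then count y ∈ F_19 with y² ≡ rhs.
  x = 0: rhs = 0, matching y values: 0 (1 points).
  x = 1: rhs = 17, matching y values: 6, 13 (2 points).
  x = 2: rhs = 2, matching y values: none (0 points).
  x = 3: rhs = 18, matching y values: none (0 points).
  x = 4: rhs = 14, matching y values: none (0 points).
  x = 5: rhs = 15, matching y values: none (0 points).
  x = 6: rhs = 8, matching y values: none (0 points).
  x = 7: rhs = 18, matching y values: none (0 points).
  x = 8: rhs = 13, matching y values: none (0 points).
  x = 9: rhs = 18, matching y values: none (0 points).
  x = 10: rhs = 1, matching y values: 1, 18 (2 points).
  x = 11: rhs = 6, matching y values: 5, 14 (2 points).
  x = 12: rhs = 1, matching y values: 1, 18 (2 points).
  x = 13: rhs = 11, matching y values: 7, 12 (2 points).
  x = 14: rhs = 4, matching y values: 2, 17 (2 points).
  x = 15: rhs = 5, matching y values: 9, 10 (2 points).
  x = 16: rhs = 1, matching y values: 1, 18 (2 points).
  x = 17: rhs = 17, matching y values: 6, 13 (2 points).
  x = 18: rhs = 2, matching y values: none (0 points).
Total affine count: 19.
Full point count |E(F_19)| = 19 + 1 = 20.
Hasse bound: |20 − (19+1)| = |0| = 0 ≤ 2√19 ≈ 8.7178 ✓.


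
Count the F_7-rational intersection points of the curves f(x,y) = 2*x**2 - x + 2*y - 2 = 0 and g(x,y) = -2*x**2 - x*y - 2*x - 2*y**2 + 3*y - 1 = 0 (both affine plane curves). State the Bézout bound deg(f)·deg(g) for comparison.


Common zeros: {(0, 1), (6, 3)}; count = 2; Bézout bound = 4.

deg(f) = 2, deg(g) = 2, so Bézout bound = 4.
Scan x ∈ F_7. For each x, list the y ∈ F_7 with f(x, y) ≡ 0 and those with g(x, y) ≡ 0 (mod 7); the common zeros in that column are the intersection.
  x = 0: f ≡ 0 at y ∈ {1}; g ≡ 0 at y ∈ {1, 4}; common: {1}.
  x = 1: f ≡ 0 at y ∈ {4}; g ≡ 0 at y ∈ ∅; common: ∅.
  x = 2: f ≡ 0 at y ∈ {5}; g ≡ 0 at y ∈ {1, 3}; common: ∅.
  x = 3: f ≡ 0 at y ∈ {4}; g ≡ 0 at y ∈ ∅; common: ∅.
  x = 4: f ≡ 0 at y ∈ {1}; g ≡ 0 at y ∈ {4, 6}; common: ∅.
  x = 5: f ≡ 0 at y ∈ {3}; g ≡ 0 at y ∈ ∅; common: ∅.
  x = 6: f ≡ 0 at y ∈ {3}; g ≡ 0 at y ∈ {3, 6}; common: {3}.
Collecting: common zeros = {(0, 1), (6, 3)}, so the count is 2.
Comparison with the Bézout bound: 2 ≤ 4 = deg(f)·deg(g), as expected for curves with no common component (the affine F_7-count falls short of the bound because intersections may lie at infinity, over extension fields, or carry multiplicity).


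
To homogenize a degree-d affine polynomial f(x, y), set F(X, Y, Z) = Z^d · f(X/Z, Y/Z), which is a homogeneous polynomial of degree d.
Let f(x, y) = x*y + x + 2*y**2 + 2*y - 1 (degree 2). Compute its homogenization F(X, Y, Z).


F(X, Y, Z) = X*Y + X*Z + 2*Y**2 + 2*Y*Z - Z**2

deg(f) = 2.
Substitute x = X/Z, y = Y/Z into f, then multiply by Z^2.
  monomial 1·x^1·y^1 ↦ 1·X^1·Y^1·Z^0.
  monomial 1·x^1·y^0 ↦ 1·X^1·Y^0·Z^1.
  monomial 2·x^0·y^2 ↦ 2·X^0·Y^2·Z^0.
  monomial 2·x^0·y^1 ↦ 2·X^0·Y^1·Z^1.
  monomial -1·x^0·y^0 ↦ -1·X^0·Y^0·Z^2.
Collecting: F(X, Y, Z) = X*Y + X*Z + 2*Y**2 + 2*Y*Z - Z**2.


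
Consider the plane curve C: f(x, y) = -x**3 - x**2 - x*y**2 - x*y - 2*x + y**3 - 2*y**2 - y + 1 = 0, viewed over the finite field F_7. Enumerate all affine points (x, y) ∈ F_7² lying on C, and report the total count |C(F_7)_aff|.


Affine F_7-points: {(0, 3), (1, 1), (2, 1), (3, 1), (5, 4), (5, 6), (6, 2), (6, 3)}; count = 8.

For each of the 49 pairs (x, y) ∈ F_7², evaluate f(x, y) mod 7. Record the zeros.
  x = 0: [0↦1, 1↦6, 2↦6, 3↦0, 4↦1, 5↦1, 6↦6]  zeros at y ∈ {3}
  x = 1: [0↦4, 1↦0, 2↦3, 3↦5, 4↦5, 5↦2, 6↦2]  zeros at y ∈ {1}
  x = 2: [0↦6, 1↦0, 2↦6, 3↦2, 4↦1, 5↦2, 6↦4]  zeros at y ∈ {1}
  x = 3: [0↦1, 1↦0, 2↦2, 3↦6, 4↦4, 5↦2, 6↦6]  zeros at y ∈ {1}
  x = 4: [0↦4, 1↦1, 2↦6, 3↦4, 4↦1, 5↦3, 6↦2]  zeros at y ∈ ∅
  x = 5: [0↦2, 1↦4, 2↦5, 3↦4, 4↦0, 5↦6, 6↦0]  zeros at y ∈ {4, 6}
  x = 6: [0↦3, 1↦3, 2↦0, 3↦0, 4↦2, 5↦5, 6↦1]  zeros at y ∈ {2, 3}
Collecting zeros: affine points = {(0, 3), (1, 1), (2, 1), (3, 1), (5, 4), (5, 6), (6, 2), (6, 3)}.
Total count |C(F_7)_aff| = 8.


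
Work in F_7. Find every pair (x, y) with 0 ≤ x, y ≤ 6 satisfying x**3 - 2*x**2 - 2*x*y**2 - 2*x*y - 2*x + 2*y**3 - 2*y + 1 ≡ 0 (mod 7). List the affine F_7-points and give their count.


Affine F_7-points: {(0, 3), (5, 4), (6, 0), (6, 6)}; count = 4.

For each of the 49 pairs (x, y) ∈ F_7², evaluate f(x, y) mod 7. Record the zeros.
  x = 0: [0↦1, 1↦1, 2↦6, 3↦0, 4↦2, 5↦3, 6↦1]  zeros at y ∈ {3}
  x = 1: [0↦5, 1↦1, 2↦5, 3↦1, 4↦1, 5↦3, 6↦5]  zeros at y ∈ ∅
  x = 2: [0↦4, 1↦3, 2↦6, 3↦4, 4↦2, 5↦5, 6↦4]  zeros at y ∈ ∅
  x = 3: [0↦4, 1↦6, 2↦1, 3↦1, 4↦4, 5↦1, 6↦4]  zeros at y ∈ ∅
  x = 4: [0↦4, 1↦2, 2↦3, 3↦5, 4↦6, 5↦4, 6↦4]  zeros at y ∈ ∅
  x = 5: [0↦3, 1↦4, 2↦4, 3↦1, 4↦0, 5↦6, 6↦3]  zeros at y ∈ {4}
  x = 6: [0↦0, 1↦4, 2↦3, 3↦2, 4↦6, 5↦6, 6↦0]  zeros at y ∈ {0, 6}
Collecting zeros: affine points = {(0, 3), (5, 4), (6, 0), (6, 6)}.
Total count |C(F_7)_aff| = 4.


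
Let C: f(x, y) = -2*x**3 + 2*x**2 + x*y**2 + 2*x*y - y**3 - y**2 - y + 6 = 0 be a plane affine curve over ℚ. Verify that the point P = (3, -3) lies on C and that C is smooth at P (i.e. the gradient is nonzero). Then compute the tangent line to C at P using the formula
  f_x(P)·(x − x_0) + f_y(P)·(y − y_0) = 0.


Tangent line at P: -39*x - 34*y + 15 = 0.

Step 1: f(3, -3) = 0, so P lies on C.
Step 2: partial derivatives
  f_x(x, y) = -6*x**2 + 4*x + y**2 + 2*y, f_y(x, y) = 2*x*y + 2*x - 3*y**2 - 2*y - 1.
  f_x(P) = -39, f_y(P) = -34 (gradient nonzero, so P is smooth).
Step 3: tangent line at P: -39·(x − 3) + -34·(y − -3) = 0.
Expanding: -39*x - 34*y + 15 = 0.


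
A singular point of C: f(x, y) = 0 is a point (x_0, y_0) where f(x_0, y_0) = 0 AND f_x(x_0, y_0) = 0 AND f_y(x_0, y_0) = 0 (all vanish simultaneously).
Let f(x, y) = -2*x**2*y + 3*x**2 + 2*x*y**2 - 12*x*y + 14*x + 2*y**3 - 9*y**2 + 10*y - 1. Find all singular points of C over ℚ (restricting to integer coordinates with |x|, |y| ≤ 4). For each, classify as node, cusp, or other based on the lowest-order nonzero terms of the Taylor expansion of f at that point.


Singular points: {(-1, 2)}; classification: node.

Compute partial derivatives:
  f_x = -4*x*y + 6*x + 2*y**2 - 12*y + 14.
  f_y = -2*x**2 + 4*x*y - 12*x + 6*y**2 - 18*y + 10.
Scan x_0 ∈ {−4, ..., 4}. For each x_0, f_y(x_0, y) is a polynomial in y; find its integer roots y ∈ {−4, ..., 4}, then test f_x and f at those candidates.
  x = -4: f_y(-4, y) = 6*y**2 - 34*y + 26; no integer root y with |y| ≤ 4.
  x = -3: f_y(-3, y) = 6*y**2 - 30*y + 28; no integer root y with |y| ≤ 4.
  x = -2: f_y(-2, y) = 6*y**2 - 26*y + 26; no integer root y with |y| ≤ 4.
  x = -1: f_y(-1, y) = 6*y**2 - 22*y + 20; vanishes at y ∈ {2}. (-1, 2): f_x = 0, f = 0 — SINGULAR.
  x = 0: f_y(0, y) = 6*y**2 - 18*y + 10; no integer root y with |y| ≤ 4.
  x = 1: f_y(1, y) = 6*y**2 - 14*y - 4; no integer root y with |y| ≤ 4.
  x = 2: f_y(2, y) = 6*y**2 - 10*y - 22; no integer root y with |y| ≤ 4.
  x = 3: f_y(3, y) = 6*y**2 - 6*y - 44; no integer root y with |y| ≤ 4.
  x = 4: f_y(4, y) = 6*y**2 - 2*y - 70; no integer root y with |y| ≤ 4.
Only singular point on the grid: (-1, 2).
Classify: substitute x = -1 + u, y = 2 + v and expand: f = -2*u**2*v - u**2 + 2*u*v**2 + 2*v**3 + v**2.
No constant or linear terms (consistent with a singular point). Quadratic part: -u**2 + v**2. Cubic part: -2*u**2*v + 2*u*v**2 + 2*v**3.
The quadratic part v**2 - u**2 = (v − u)(v + u) splits into two distinct linear factors, so there are two distinct tangent lines y − 2 = ±(x − -1) — this is a node (ordinary double point).
Classification: node.


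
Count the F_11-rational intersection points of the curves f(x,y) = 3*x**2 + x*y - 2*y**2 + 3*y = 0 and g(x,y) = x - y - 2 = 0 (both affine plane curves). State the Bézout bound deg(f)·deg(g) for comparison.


Common zeros: ∅; count = 0; Bézout bound = 2.

deg(f) = 2, deg(g) = 1, so Bézout bound = 2.
Scan x ∈ F_11. For each x, list the y ∈ F_11 with f(x, y) ≡ 0 and those with g(x, y) ≡ 0 (mod 11); the common zeros in that column are the intersection.
  x = 0: f ≡ 0 at y ∈ {0, 7}; g ≡ 0 at y ∈ {9}; common: ∅.
  x = 1: f ≡ 0 at y ∈ ∅; g ≡ 0 at y ∈ {10}; common: ∅.
  x = 2: f ≡ 0 at y ∈ {4}; g ≡ 0 at y ∈ {0}; common: ∅.
  x = 3: f ≡ 0 at y ∈ ∅; g ≡ 0 at y ∈ {1}; common: ∅.
  x = 4: f ≡ 0 at y ∈ {4, 5}; g ≡ 0 at y ∈ {2}; common: ∅.
  x = 5: f ≡ 0 at y ∈ {7, 8}; g ≡ 0 at y ∈ {3}; common: ∅.
  x = 6: f ≡ 0 at y ∈ ∅; g ≡ 0 at y ∈ {4}; common: ∅.
  x = 7: f ≡ 0 at y ∈ {8}; g ≡ 0 at y ∈ {5}; common: ∅.
  x = 8: f ≡ 0 at y ∈ ∅; g ≡ 0 at y ∈ {6}; common: ∅.
  x = 9: f ≡ 0 at y ∈ {1, 5}; g ≡ 0 at y ∈ {7}; common: ∅.
  x = 10: f ≡ 0 at y ∈ ∅; g ≡ 0 at y ∈ {8}; common: ∅.
Collecting: common zeros = ∅, so the count is 0.
Comparison with the Bézout bound: 0 ≤ 2 = deg(f)·deg(g), as expected for curves with no common component (the affine F_11-count falls short of the bound because intersections may lie at infinity, over extension fields, or carry multiplicity).


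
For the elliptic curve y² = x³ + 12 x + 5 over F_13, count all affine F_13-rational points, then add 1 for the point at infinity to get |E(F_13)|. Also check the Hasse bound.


Affine points = {(3, 4), (3, 9), (4, 0), (7, 4), (7, 9), (9, 6), (9, 7), (11, 5), (11, 8)}; affine count = 9; |E(F_13)| = 10.

Discriminant check: Δ ∝ 4a³ + 27b² = 4·12³ + 27·5² = 4·1728 + 27·25 ≡ 8 (mod 13). Nonzero ⇒ E is nonsingular.
For each x ∈ F_13, compute rhs = x³ + 12·x + 5 mod 13, then count y ∈ F_13 with y² ≡ rhs.
  x = 0: rhs = 5, matching y values: none (0 points).
  x = 1: rhs = 5, matching y values: none (0 points).
  x = 2: rhs = 11, matching y values: none (0 points).
  x = 3: rhs = 3, matching y values: 4, 9 (2 points).
  x = 4: rhs = 0, matching y values: 0 (1 points).
  x = 5: rhs = 8, matching y values: none (0 points).
  x = 6: rhs = 7, matching y values: none (0 points).
  x = 7: rhs = 3, matching y values: 4, 9 (2 points).
  x = 8: rhs = 2, matching y values: none (0 points).
  x = 9: rhs = 10, matching y values: 6, 7 (2 points).
  x = 10: rhs = 7, matching y values: none (0 points).
  x = 11: rhs = 12, matching y values: 5, 8 (2 points).
  x = 12: rhs = 5, matching y values: none (0 points).
Total affine count: 9.
Full point count |E(F_13)| = 9 + 1 = 10.
Hasse bound: |10 − (13+1)| = |-4| = 4 ≤ 2√13 ≈ 7.2111 ✓.


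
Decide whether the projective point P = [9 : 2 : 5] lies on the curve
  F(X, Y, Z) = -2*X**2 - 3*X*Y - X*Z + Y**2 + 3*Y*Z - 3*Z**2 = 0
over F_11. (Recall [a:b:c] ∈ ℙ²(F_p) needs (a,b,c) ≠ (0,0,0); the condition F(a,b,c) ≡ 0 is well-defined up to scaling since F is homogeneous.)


F(9,2,5) ≡ 6 (mod 11); P is NOT on the curve.

Evaluate F(9, 2, 5) term-by-term (mod 11).
  -2*X**2 ↦ -2·81·1·1 = -162
  -3*X*Y ↦ -3·9·2·1 = -54
  -X*Z ↦ -1·9·1·5 = -45
  Y**2 ↦ 1·1·4·1 = 4
  3*Y*Z ↦ 3·1·2·5 = 30
  -3*Z**2 ↦ -3·1·1·25 = -75
Sum: F(9, 2, 5) = (-162) + (-54) + (-45) + (4) + (30) + (-75) = -302.
Reducing mod 11: -302 ≡ 6 (mod 11).
Since F(a, b, c) ≡ 6 ≠ 0 (mod 11), P does NOT lie on the curve.


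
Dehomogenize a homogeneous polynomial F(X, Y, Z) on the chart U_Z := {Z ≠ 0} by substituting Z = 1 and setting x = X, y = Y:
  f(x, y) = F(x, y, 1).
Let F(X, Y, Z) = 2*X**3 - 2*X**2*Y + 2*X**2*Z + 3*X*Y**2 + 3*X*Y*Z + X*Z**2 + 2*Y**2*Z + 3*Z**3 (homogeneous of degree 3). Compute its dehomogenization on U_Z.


f(x, y) = 2*x**3 - 2*x**2*y + 2*x**2 + 3*x*y**2 + 3*x*y + x + 2*y**2 + 3

On U_Z we set Z = 1. Each monomial c·X^i·Y^j·Z^k in F becomes c·x^i·y^j·1^k = c·x^i·y^j.
Substituting Z = 1: F(X, Y, 1) = 2*x**3 - 2*x**2*y + 2*x**2 + 3*x*y**2 + 3*x*y + x + 2*y**2 + 3.
Note: deg(f) ≤ deg(F) = 3; strict inequality happens when F is divisible by Z (lost terms).


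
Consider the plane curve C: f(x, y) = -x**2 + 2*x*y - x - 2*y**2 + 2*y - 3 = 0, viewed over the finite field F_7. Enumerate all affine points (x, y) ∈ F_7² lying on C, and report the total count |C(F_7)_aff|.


Affine F_7-points: {(0, 2), (0, 6), (1, 4), (1, 5), (3, 2), (4, 6), (6, 3), (6, 4)}; count = 8.

For each of the 49 pairs (x, y) ∈ F_7², evaluate f(x, y) mod 7. Record the zeros.
  x = 0: [0↦4, 1↦4, 2↦0, 3↦6, 4↦1, 5↦6, 6↦0]  zeros at y ∈ {2, 6}
  x = 1: [0↦2, 1↦4, 2↦2, 3↦3, 4↦0, 5↦0, 6↦3]  zeros at y ∈ {4, 5}
  x = 2: [0↦5, 1↦2, 2↦2, 3↦5, 4↦4, 5↦6, 6↦4]  zeros at y ∈ ∅
  x = 3: [0↦6, 1↦5, 2↦0, 3↦5, 4↦6, 5↦3, 6↦3]  zeros at y ∈ {2}
  x = 4: [0↦5, 1↦6, 2↦3, 3↦3, 4↦6, 5↦5, 6↦0]  zeros at y ∈ {6}
  x = 5: [0↦2, 1↦5, 2↦4, 3↦6, 4↦4, 5↦5, 6↦2]  zeros at y ∈ ∅
  x = 6: [0↦4, 1↦2, 2↦3, 3↦0, 4↦0, 5↦3, 6↦2]  zeros at y ∈ {3, 4}
Collecting zeros: affine points = {(0, 2), (0, 6), (1, 4), (1, 5), (3, 2), (4, 6), (6, 3), (6, 4)}.
Total count |C(F_7)_aff| = 8.


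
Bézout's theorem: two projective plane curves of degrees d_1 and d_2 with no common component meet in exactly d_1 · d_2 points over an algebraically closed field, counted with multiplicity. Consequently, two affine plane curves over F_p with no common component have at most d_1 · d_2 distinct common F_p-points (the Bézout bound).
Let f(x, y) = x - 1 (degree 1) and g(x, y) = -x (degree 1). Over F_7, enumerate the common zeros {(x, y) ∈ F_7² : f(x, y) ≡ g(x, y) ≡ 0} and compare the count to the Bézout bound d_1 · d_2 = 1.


Common zeros: ∅; count = 0; Bézout bound = 1.

deg(f) = 1, deg(g) = 1, so Bézout bound = 1.
Scan x ∈ F_7. For each x, list the y ∈ F_7 with f(x, y) ≡ 0 and those with g(x, y) ≡ 0 (mod 7); the common zeros in that column are the intersection.
  x = 0: f ≡ 0 at y ∈ ∅; g ≡ 0 at y ∈ {0, 1, 2, 3, 4, 5, 6}; common: ∅.
  x = 1: f ≡ 0 at y ∈ {0, 1, 2, 3, 4, 5, 6}; g ≡ 0 at y ∈ ∅; common: ∅.
  x = 2: f ≡ 0 at y ∈ ∅; g ≡ 0 at y ∈ ∅; common: ∅.
  x = 3: f ≡ 0 at y ∈ ∅; g ≡ 0 at y ∈ ∅; common: ∅.
  x = 4: f ≡ 0 at y ∈ ∅; g ≡ 0 at y ∈ ∅; common: ∅.
  x = 5: f ≡ 0 at y ∈ ∅; g ≡ 0 at y ∈ ∅; common: ∅.
  x = 6: f ≡ 0 at y ∈ ∅; g ≡ 0 at y ∈ ∅; common: ∅.
Collecting: common zeros = ∅, so the count is 0.
Comparison with the Bézout bound: 0 ≤ 1 = deg(f)·deg(g), as expected for curves with no common component (the affine F_7-count falls short of the bound because intersections may lie at infinity, over extension fields, or carry multiplicity).


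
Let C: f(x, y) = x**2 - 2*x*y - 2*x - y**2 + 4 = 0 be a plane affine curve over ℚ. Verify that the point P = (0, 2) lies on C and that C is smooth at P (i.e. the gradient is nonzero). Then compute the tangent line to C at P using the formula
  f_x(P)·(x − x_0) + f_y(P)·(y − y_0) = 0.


Tangent line at P: -6*x - 4*y + 8 = 0.

Step 1: f(0, 2) = 0, so P lies on C.
Step 2: partial derivatives
  f_x(x, y) = 2*x - 2*y - 2, f_y(x, y) = -2*x - 2*y.
  f_x(P) = -6, f_y(P) = -4 (gradient nonzero, so P is smooth).
Step 3: tangent line at P: -6·(x − 0) + -4·(y − 2) = 0.
Expanding: -6*x - 4*y + 8 = 0.


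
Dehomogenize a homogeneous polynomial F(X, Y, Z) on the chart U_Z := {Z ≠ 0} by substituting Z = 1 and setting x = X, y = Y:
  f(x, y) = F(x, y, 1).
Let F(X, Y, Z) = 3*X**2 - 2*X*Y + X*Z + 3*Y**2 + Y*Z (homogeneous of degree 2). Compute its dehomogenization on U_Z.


f(x, y) = 3*x**2 - 2*x*y + x + 3*y**2 + y

On U_Z we set Z = 1. Each monomial c·X^i·Y^j·Z^k in F becomes c·x^i·y^j·1^k = c·x^i·y^j.
Substituting Z = 1: F(X, Y, 1) = 3*x**2 - 2*x*y + x + 3*y**2 + y.
Note: deg(f) ≤ deg(F) = 2; strict inequality happens when F is divisible by Z (lost terms).


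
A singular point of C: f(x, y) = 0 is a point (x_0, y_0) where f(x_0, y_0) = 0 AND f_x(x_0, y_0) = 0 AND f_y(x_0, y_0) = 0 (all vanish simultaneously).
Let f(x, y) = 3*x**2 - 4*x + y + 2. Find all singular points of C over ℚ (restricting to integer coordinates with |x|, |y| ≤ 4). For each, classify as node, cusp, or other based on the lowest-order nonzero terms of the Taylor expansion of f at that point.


No singular points in the scanned grid; C is smooth there.

Compute partial derivatives:
  f_x = 6*x - 4.
  f_y = 1.
f_y = 1 is a nonzero constant, so f_y never vanishes: no point (x, y) can satisfy f = f_x = f_y = 0. In particular no (x, y) ∈ {−4, ..., 4}² is singular; the curve is smooth.


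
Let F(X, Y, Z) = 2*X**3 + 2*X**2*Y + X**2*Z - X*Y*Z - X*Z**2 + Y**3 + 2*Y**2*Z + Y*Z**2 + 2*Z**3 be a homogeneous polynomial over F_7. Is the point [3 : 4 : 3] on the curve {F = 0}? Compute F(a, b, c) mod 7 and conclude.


F(3,4,3) ≡ 4 (mod 7); P is NOT on the curve.

Evaluate F(3, 4, 3) term-by-term (mod 7).
  2*X**3 ↦ 2·27·1·1 = 54
  2*X**2*Y ↦ 2·9·4·1 = 72
  X**2*Z ↦ 1·9·1·3 = 27
  -X*Y*Z ↦ -1·3·4·3 = -36
  -X*Z**2 ↦ -1·3·1·9 = -27
  Y**3 ↦ 1·1·64·1 = 64
  2*Y**2*Z ↦ 2·1·16·3 = 96
  Y*Z**2 ↦ 1·1·4·9 = 36
  2*Z**3 ↦ 2·1·1·27 = 54
Sum: F(3, 4, 3) = (54) + (72) + (27) + (-36) + (-27) + (64) + (96) + (36) + (54) = 340.
Reducing mod 7: 340 ≡ 4 (mod 7).
Since F(a, b, c) ≡ 4 ≠ 0 (mod 7), P does NOT lie on the curve.


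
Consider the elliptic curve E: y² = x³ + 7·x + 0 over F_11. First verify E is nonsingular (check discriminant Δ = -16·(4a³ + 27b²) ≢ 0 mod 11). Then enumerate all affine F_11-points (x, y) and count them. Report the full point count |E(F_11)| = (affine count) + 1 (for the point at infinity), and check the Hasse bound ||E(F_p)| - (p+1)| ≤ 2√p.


Affine points = {(0, 0), (2, 0), (3, 2), (3, 9), (4, 2), (4, 9), (6, 4), (6, 7), (9, 0), (10, 5), (10, 6)}; affine count = 11; |E(F_11)| = 12.

Discriminant check: Δ ∝ 4a³ + 27b² = 4·7³ + 27·0² = 4·343 + 27·0 ≡ 8 (mod 11). Nonzero ⇒ E is nonsingular.
For each x ∈ F_11, compute rhs = x³ + 7·x + 0 mod 11, then count y ∈ F_11 with y² ≡ rhs.
  x = 0: rhs = 0, matching y values: 0 (1 points).
  x = 1: rhs = 8, matching y values: none (0 points).
  x = 2: rhs = 0, matching y values: 0 (1 points).
  x = 3: rhs = 4, matching y values: 2, 9 (2 points).
  x = 4: rhs = 4, matching y values: 2, 9 (2 points).
  x = 5: rhs = 6, matching y values: none (0 points).
  x = 6: rhs = 5, matching y values: 4, 7 (2 points).
  x = 7: rhs = 7, matching y values: none (0 points).
  x = 8: rhs = 7, matching y values: none (0 points).
  x = 9: rhs = 0, matching y values: 0 (1 points).
  x = 10: rhs = 3, matching y values: 5, 6 (2 points).
Total affine count: 11.
Full point count |E(F_11)| = 11 + 1 = 12.
Hasse bound: |12 − (11+1)| = |0| = 0 ≤ 2√11 ≈ 6.6332 ✓.


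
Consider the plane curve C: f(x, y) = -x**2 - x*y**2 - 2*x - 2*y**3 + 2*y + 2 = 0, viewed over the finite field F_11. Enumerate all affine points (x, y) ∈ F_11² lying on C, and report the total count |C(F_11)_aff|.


Affine F_11-points: {(0, 6), (3, 3), (4, 0), (5, 0), (6, 6), (6, 7), (7, 9), (8, 3), (9, 7), (9, 9)}; count = 10.

For each of the 121 pairs (x, y) ∈ F_11², evaluate f(x, y) mod 11. Record the zeros.
  x = 0: [0↦2, 1↦2, 2↦1, 3↦9, 4↦3, 5↦4, 6↦0, 7↦1, 8↦6, 9↦3, 10↦2]  zeros at y ∈ {6}
  x = 1: [0↦10, 1↦9, 2↦5, 3↦8, 4↦6, 5↦9, 6↦5, 7↦4, 8↦5, 9↦7, 10↦9]  zeros at y ∈ ∅
  x = 2: [0↦5, 1↦3, 2↦7, 3↦5, 4↦7, 5↦1, 6↦8, 7↦5, 8↦2, 9↦9, 10↦3]  zeros at y ∈ ∅
  x = 3: [0↦9, 1↦6, 2↦7, 3↦0, 4↦6, 5↦2, 6↦9, 7↦4, 8↦8, 9↦9, 10↦6]  zeros at y ∈ {3}
  x = 4: [0↦0, 1↦7, 2↦5, 3↦4, 4↦3, 5↦1, 6↦8, 7↦1, 8↦1, 9↦7, 10↦7]  zeros at y ∈ {0}
  x = 5: [0↦0, 1↦6, 2↦1, 3↦6, 4↦9, 5↦9, 6↦5, 7↦7, 8↦3, 9↦3, 10↦6]  zeros at y ∈ {0}
  x = 6: [0↦9, 1↦3, 2↦6, 3↦6, 4↦2, 5↦4, 6↦0, 7↦0, 8↦3, 9↦8, 10↦3]  zeros at y ∈ {6, 7}
  x = 7: [0↦5, 1↦9, 2↦9, 3↦4, 4↦4, 5↦8, 6↦4, 7↦2, 8↦1, 9↦0, 10↦9]  zeros at y ∈ {9}
  x = 8: [0↦10, 1↦2, 2↦10, 3↦0, 4↦4, 5↦10, 6↦6, 7↦2, 8↦8, 9↦1, 10↦2]  zeros at y ∈ {3}
  x = 9: [0↦2, 1↦4, 2↦9, 3↦5, 4↦2, 5↦10, 6↦6, 7↦0, 8↦2, 9↦0, 10↦4]  zeros at y ∈ {7, 9}
  x = 10: [0↦3, 1↦4, 2↦6, 3↦8, 4↦9, 5↦8, 6↦4, 7↦7, 8↦5, 9↦8, 10↦4]  zeros at y ∈ ∅
Collecting zeros: affine points = {(0, 6), (3, 3), (4, 0), (5, 0), (6, 6), (6, 7), (7, 9), (8, 3), (9, 7), (9, 9)}.
Total count |C(F_11)_aff| = 10.


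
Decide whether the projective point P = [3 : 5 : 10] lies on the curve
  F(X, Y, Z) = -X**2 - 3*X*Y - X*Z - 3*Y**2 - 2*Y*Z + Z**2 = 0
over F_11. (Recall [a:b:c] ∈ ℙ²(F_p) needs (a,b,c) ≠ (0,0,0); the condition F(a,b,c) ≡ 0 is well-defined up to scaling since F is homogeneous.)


F(3,5,10) ≡ 6 (mod 11); P is NOT on the curve.

Evaluate F(3, 5, 10) term-by-term (mod 11).
  -X**2 ↦ -1·9·1·1 = -9
  -3*X*Y ↦ -3·3·5·1 = -45
  -X*Z ↦ -1·3·1·10 = -30
  -3*Y**2 ↦ -3·1·25·1 = -75
  -2*Y*Z ↦ -2·1·5·10 = -100
  Z**2 ↦ 1·1·1·100 = 100
Sum: F(3, 5, 10) = (-9) + (-45) + (-30) + (-75) + (-100) + (100) = -159.
Reducing mod 11: -159 ≡ 6 (mod 11).
Since F(a, b, c) ≡ 6 ≠ 0 (mod 11), P does NOT lie on the curve.


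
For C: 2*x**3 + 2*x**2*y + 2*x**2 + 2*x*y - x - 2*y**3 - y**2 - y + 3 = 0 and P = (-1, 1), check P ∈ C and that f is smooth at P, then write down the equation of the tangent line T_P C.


Tangent line at P: -x - 9*y + 8 = 0.

Step 1: f(-1, 1) = 0, so P lies on C.
Step 2: partial derivatives
  f_x(x, y) = 6*x**2 + 4*x*y + 4*x + 2*y - 1, f_y(x, y) = 2*x**2 + 2*x - 6*y**2 - 2*y - 1.
  f_x(P) = -1, f_y(P) = -9 (gradient nonzero, so P is smooth).
Step 3: tangent line at P: -1·(x − -1) + -9·(y − 1) = 0.
Expanding: -x - 9*y + 8 = 0.


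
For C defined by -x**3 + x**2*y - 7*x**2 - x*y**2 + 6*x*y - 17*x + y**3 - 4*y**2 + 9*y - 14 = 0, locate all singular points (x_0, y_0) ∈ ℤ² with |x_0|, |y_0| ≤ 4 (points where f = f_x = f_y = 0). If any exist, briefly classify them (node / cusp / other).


Singular points: {(-2, 1)}; classification: cusp.

Compute partial derivatives:
  f_x = -3*x**2 + 2*x*y - 14*x - y**2 + 6*y - 17.
  f_y = x**2 - 2*x*y + 6*x + 3*y**2 - 8*y + 9.
Scan x_0 ∈ {−4, ..., 4}. For each x_0, f_y(x_0, y) is a polynomial in y; find its integer roots y ∈ {−4, ..., 4}, then test f_x and f at those candidates.
  x = -4: f_y(-4, y) = 3*y**2 + 1; no integer root y with |y| ≤ 4.
  x = -3: f_y(-3, y) = 3*y**2 - 2*y; vanishes at y ∈ {0}. (-3, 0): f_x = -2 ≠ 0.
  x = -2: f_y(-2, y) = 3*y**2 - 4*y + 1; vanishes at y ∈ {1}. (-2, 1): f_x = 0, f = 0 — SINGULAR.
  x = -1: f_y(-1, y) = 3*y**2 - 6*y + 4; no integer root y with |y| ≤ 4.
  x = 0: f_y(0, y) = 3*y**2 - 8*y + 9; no integer root y with |y| ≤ 4.
  x = 1: f_y(1, y) = 3*y**2 - 10*y + 16; no integer root y with |y| ≤ 4.
  x = 2: f_y(2, y) = 3*y**2 - 12*y + 25; no integer root y with |y| ≤ 4.
  x = 3: f_y(3, y) = 3*y**2 - 14*y + 36; no integer root y with |y| ≤ 4.
  x = 4: f_y(4, y) = 3*y**2 - 16*y + 49; no integer root y with |y| ≤ 4.
Only singular point on the grid: (-2, 1).
Classify: substitute x = -2 + u, y = 1 + v and expand: f = -u**3 + u**2*v - u*v**2 + v**3 + v**2.
No constant or linear terms (consistent with a singular point). Quadratic part: v**2. Cubic part: -u**3 + u**2*v - u*v**2 + v**3.
The quadratic part v**2 is a perfect square, so there is a single (double) tangent line v = 0, i.e. y = 1. Restricting the cubic part to that line (v = 0) leaves -u**3 ≠ 0, so f is not divisible by v and the branch is v² ≈ u**3 to lowest order — this is a cusp.
Classification: cusp.


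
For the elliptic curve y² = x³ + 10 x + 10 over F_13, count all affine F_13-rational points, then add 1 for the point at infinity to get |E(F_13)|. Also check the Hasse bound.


Affine points = {(0, 6), (0, 7), (2, 5), (2, 8), (4, 6), (4, 7), (5, 4), (5, 9), (6, 0), (8, 2), (8, 11), (9, 6), (9, 7), (12, 5), (12, 8)}; affine count = 15; |E(F_13)| = 16.

Discriminant check: Δ ∝ 4a³ + 27b² = 4·10³ + 27·10² = 4·1000 + 27·100 ≡ 5 (mod 13). Nonzero ⇒ E is nonsingular.
For each x ∈ F_13, compute rhs = x³ + 10·x + 10 mod 13, then count y ∈ F_13 with y² ≡ rhs.
  x = 0: rhs = 10, matching y values: 6, 7 (2 points).
  x = 1: rhs = 8, matching y values: none (0 points).
  x = 2: rhs = 12, matching y values: 5, 8 (2 points).
  x = 3: rhs = 2, matching y values: none (0 points).
  x = 4: rhs = 10, matching y values: 6, 7 (2 points).
  x = 5: rhs = 3, matching y values: 4, 9 (2 points).
  x = 6: rhs = 0, matching y values: 0 (1 points).
  x = 7: rhs = 7, matching y values: none (0 points).
  x = 8: rhs = 4, matching y values: 2, 11 (2 points).
  x = 9: rhs = 10, matching y values: 6, 7 (2 points).
  x = 10: rhs = 5, matching y values: none (0 points).
  x = 11: rhs = 8, matching y values: none (0 points).
  x = 12: rhs = 12, matching y values: 5, 8 (2 points).
Total affine count: 15.
Full point count |E(F_13)| = 15 + 1 = 16.
Hasse bound: |16 − (13+1)| = |2| = 2 ≤ 2√13 ≈ 7.2111 ✓.


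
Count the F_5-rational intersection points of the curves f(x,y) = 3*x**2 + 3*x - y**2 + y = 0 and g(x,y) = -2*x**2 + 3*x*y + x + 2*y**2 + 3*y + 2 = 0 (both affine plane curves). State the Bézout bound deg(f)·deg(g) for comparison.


Common zeros: ∅; count = 0; Bézout bound = 4.

deg(f) = 2, deg(g) = 2, so Bézout bound = 4.
Scan x ∈ F_5. For each x, list the y ∈ F_5 with f(x, y) ≡ 0 and those with g(x, y) ≡ 0 (mod 5); the common zeros in that column are the intersection.
  x = 0: f ≡ 0 at y ∈ {0, 1}; g ≡ 0 at y ∈ ∅; common: ∅.
  x = 1: f ≡ 0 at y ∈ {3}; g ≡ 0 at y ∈ ∅; common: ∅.
  x = 2: f ≡ 0 at y ∈ ∅; g ≡ 0 at y ∈ ∅; common: ∅.
  x = 3: f ≡ 0 at y ∈ {3}; g ≡ 0 at y ∈ ∅; common: ∅.
  x = 4: f ≡ 0 at y ∈ {0, 1}; g ≡ 0 at y ∈ ∅; common: ∅.
Collecting: common zeros = ∅, so the count is 0.
Comparison with the Bézout bound: 0 ≤ 4 = deg(f)·deg(g), as expected for curves with no common component (the affine F_5-count falls short of the bound because intersections may lie at infinity, over extension fields, or carry multiplicity).


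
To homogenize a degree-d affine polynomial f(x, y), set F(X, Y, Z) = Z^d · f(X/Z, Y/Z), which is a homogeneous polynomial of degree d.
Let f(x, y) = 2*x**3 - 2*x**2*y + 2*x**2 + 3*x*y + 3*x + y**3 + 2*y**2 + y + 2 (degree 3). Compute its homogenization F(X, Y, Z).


F(X, Y, Z) = 2*X**3 - 2*X**2*Y + 2*X**2*Z + 3*X*Y*Z + 3*X*Z**2 + Y**3 + 2*Y**2*Z + Y*Z**2 + 2*Z**3

deg(f) = 3.
Substitute x = X/Z, y = Y/Z into f, then multiply by Z^3.
  monomial 2·x^3·y^0 ↦ 2·X^3·Y^0·Z^0.
  monomial -2·x^2·y^1 ↦ -2·X^2·Y^1·Z^0.
  monomial 2·x^2·y^0 ↦ 2·X^2·Y^0·Z^1.
  monomial 3·x^1·y^1 ↦ 3·X^1·Y^1·Z^1.
  monomial 3·x^1·y^0 ↦ 3·X^1·Y^0·Z^2.
  monomial 1·x^0·y^3 ↦ 1·X^0·Y^3·Z^0.
  monomial 2·x^0·y^2 ↦ 2·X^0·Y^2·Z^1.
  monomial 1·x^0·y^1 ↦ 1·X^0·Y^1·Z^2.
  monomial 2·x^0·y^0 ↦ 2·X^0·Y^0·Z^3.
Collecting: F(X, Y, Z) = 2*X**3 - 2*X**2*Y + 2*X**2*Z + 3*X*Y*Z + 3*X*Z**2 + Y**3 + 2*Y**2*Z + Y*Z**2 + 2*Z**3.


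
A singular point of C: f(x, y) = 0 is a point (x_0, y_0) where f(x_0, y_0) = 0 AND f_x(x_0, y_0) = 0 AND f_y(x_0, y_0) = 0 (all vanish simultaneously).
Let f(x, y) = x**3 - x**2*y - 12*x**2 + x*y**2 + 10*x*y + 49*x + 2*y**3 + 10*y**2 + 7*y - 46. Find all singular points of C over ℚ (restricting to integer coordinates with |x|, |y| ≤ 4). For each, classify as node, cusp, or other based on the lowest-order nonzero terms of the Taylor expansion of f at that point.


Singular points: {(3, -2)}; classification: node.

Compute partial derivatives:
  f_x = 3*x**2 - 2*x*y - 24*x + y**2 + 10*y + 49.
  f_y = -x**2 + 2*x*y + 10*x + 6*y**2 + 20*y + 7.
Scan x_0 ∈ {−4, ..., 4}. For each x_0, f_y(x_0, y) is a polynomial in y; find its integer roots y ∈ {−4, ..., 4}, then test f_x and f at those candidates.
  x = -4: f_y(-4, y) = 6*y**2 + 12*y - 49; no integer root y with |y| ≤ 4.
  x = -3: f_y(-3, y) = 6*y**2 + 14*y - 32; no integer root y with |y| ≤ 4.
  x = -2: f_y(-2, y) = 6*y**2 + 16*y - 17; no integer root y with |y| ≤ 4.
  x = -1: f_y(-1, y) = 6*y**2 + 18*y - 4; no integer root y with |y| ≤ 4.
  x = 0: f_y(0, y) = 6*y**2 + 20*y + 7; no integer root y with |y| ≤ 4.
  x = 1: f_y(1, y) = 6*y**2 + 22*y + 16; vanishes at y ∈ {-1}. (1, -1): f_x = 21 ≠ 0.
  x = 2: f_y(2, y) = 6*y**2 + 24*y + 23; no integer root y with |y| ≤ 4.
  x = 3: f_y(3, y) = 6*y**2 + 26*y + 28; vanishes at y ∈ {-2}. (3, -2): f_x = 0, f = 0 — SINGULAR.
  x = 4: f_y(4, y) = 6*y**2 + 28*y + 31; no integer root y with |y| ≤ 4.
Only singular point on the grid: (3, -2).
Classify: substitute x = 3 + u, y = -2 + v and expand: f = u**3 - u**2*v - u**2 + u*v**2 + 2*v**3 + v**2.
No constant or linear terms (consistent with a singular point). Quadratic part: -u**2 + v**2. Cubic part: u**3 - u**2*v + u*v**2 + 2*v**3.
The quadratic part v**2 - u**2 = (v − u)(v + u) splits into two distinct linear factors, so there are two distinct tangent lines y − -2 = ±(x − 3) — this is a node (ordinary double point).
Classification: node.


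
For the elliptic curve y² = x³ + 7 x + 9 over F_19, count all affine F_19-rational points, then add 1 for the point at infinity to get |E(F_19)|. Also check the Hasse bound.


Affine points = {(0, 3), (0, 16), (1, 6), (1, 13), (3, 0), (4, 5), (4, 14), (5, 6), (5, 13), (6, 1), (6, 18), (8, 8), (8, 11), (11, 7), (11, 12), (12, 4), (12, 15), (13, 6), (13, 13), (14, 1), (14, 18), (17, 5), (17, 14), (18, 1), (18, 18)}; affine count = 25; |E(F_19)| = 26.

Discriminant check: Δ ∝ 4a³ + 27b² = 4·7³ + 27·9² = 4·343 + 27·81 ≡ 6 (mod 19). Nonzero ⇒ E is nonsingular.
For each x ∈ F_19, compute rhs = x³ + 7·x + 9 mod 19, then count y ∈ F_19 with y² ≡ rhs.
  x = 0: rhs = 9, matching y values: 3, 16 (2 points).
  x = 1: rhs = 17, matching y values: 6, 13 (2 points).
  x = 2: rhs = 12, matching y values: none (0 points).
  x = 3: rhs = 0, matching y values: 0 (1 points).
  x = 4: rhs = 6, matching y values: 5, 14 (2 points).
  x = 5: rhs = 17, matching y values: 6, 13 (2 points).
  x = 6: rhs = 1, matching y values: 1, 18 (2 points).
  x = 7: rhs = 2, matching y values: none (0 points).
  x = 8: rhs = 7, matching y values: 8, 11 (2 points).
  x = 9: rhs = 3, matching y values: none (0 points).
  x = 10: rhs = 15, matching y values: none (0 points).
  x = 11: rhs = 11, matching y values: 7, 12 (2 points).
  x = 12: rhs = 16, matching y values: 4, 15 (2 points).
  x = 13: rhs = 17, matching y values: 6, 13 (2 points).
  x = 14: rhs = 1, matching y values: 1, 18 (2 points).
  x = 15: rhs = 12, matching y values: none (0 points).
  x = 16: rhs = 18, matching y values: none (0 points).
  x = 17: rhs = 6, matching y values: 5, 14 (2 points).
  x = 18: rhs = 1, matching y values: 1, 18 (2 points).
Total affine count: 25.
Full point count |E(F_19)| = 25 + 1 = 26.
Hasse bound: |26 − (19+1)| = |6| = 6 ≤ 2√19 ≈ 8.7178 ✓.


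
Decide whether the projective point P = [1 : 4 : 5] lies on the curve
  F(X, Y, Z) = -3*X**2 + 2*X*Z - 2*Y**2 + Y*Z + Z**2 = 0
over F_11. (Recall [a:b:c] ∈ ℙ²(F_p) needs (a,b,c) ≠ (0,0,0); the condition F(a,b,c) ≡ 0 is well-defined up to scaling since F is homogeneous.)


F(1,4,5) ≡ 9 (mod 11); P is NOT on the curve.

Evaluate F(1, 4, 5) term-by-term (mod 11).
  -3*X**2 ↦ -3·1·1·1 = -3
  2*X*Z ↦ 2·1·1·5 = 10
  -2*Y**2 ↦ -2·1·16·1 = -32
  Y*Z ↦ 1·1·4·5 = 20
  Z**2 ↦ 1·1·1·25 = 25
Sum: F(1, 4, 5) = (-3) + (10) + (-32) + (20) + (25) = 20.
Reducing mod 11: 20 ≡ 9 (mod 11).
Since F(a, b, c) ≡ 9 ≠ 0 (mod 11), P does NOT lie on the curve.


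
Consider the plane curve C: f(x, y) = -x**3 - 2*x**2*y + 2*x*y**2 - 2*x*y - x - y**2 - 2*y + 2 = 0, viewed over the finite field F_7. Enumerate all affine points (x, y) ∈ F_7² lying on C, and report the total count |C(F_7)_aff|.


Affine F_7-points: {(1, 0), (1, 6), (3, 0), (3, 1)}; count = 4.

For each of the 49 pairs (x, y) ∈ F_7², evaluate f(x, y) mod 7. Record the zeros.
  x = 0: [0↦2, 1↦6, 2↦1, 3↦1, 4↦6, 5↦2, 6↦3]  zeros at y ∈ ∅
  x = 1: [0↦0, 1↦2, 2↦6, 3↦5, 4↦6, 5↦2, 6↦0]  zeros at y ∈ {0, 6}
  x = 2: [0↦6, 1↦2, 2↦4, 3↦5, 4↦5, 5↦4, 6↦2]  zeros at y ∈ ∅
  x = 3: [0↦0, 1↦0, 2↦3, 3↦2, 4↦4, 5↦2, 6↦3]  zeros at y ∈ {0, 1}
  x = 4: [0↦4, 1↦4, 2↦4, 3↦4, 4↦4, 5↦4, 6↦4]  zeros at y ∈ ∅
  x = 5: [0↦5, 1↦1, 2↦1, 3↦5, 4↦6, 5↦4, 6↦6]  zeros at y ∈ ∅
  x = 6: [0↦4, 1↦6, 2↦2, 3↦6, 4↦4, 5↦3, 6↦3]  zeros at y ∈ ∅
Collecting zeros: affine points = {(1, 0), (1, 6), (3, 0), (3, 1)}.
Total count |C(F_7)_aff| = 4.


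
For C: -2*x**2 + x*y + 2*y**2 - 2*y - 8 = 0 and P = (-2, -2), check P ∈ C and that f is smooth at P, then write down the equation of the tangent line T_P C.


Tangent line at P: 6*x - 12*y - 12 = 0.

Step 1: f(-2, -2) = 0, so P lies on C.
Step 2: partial derivatives
  f_x(x, y) = -4*x + y, f_y(x, y) = x + 4*y - 2.
  f_x(P) = 6, f_y(P) = -12 (gradient nonzero, so P is smooth).
Step 3: tangent line at P: 6·(x − -2) + -12·(y − -2) = 0.
Expanding: 6*x - 12*y - 12 = 0.


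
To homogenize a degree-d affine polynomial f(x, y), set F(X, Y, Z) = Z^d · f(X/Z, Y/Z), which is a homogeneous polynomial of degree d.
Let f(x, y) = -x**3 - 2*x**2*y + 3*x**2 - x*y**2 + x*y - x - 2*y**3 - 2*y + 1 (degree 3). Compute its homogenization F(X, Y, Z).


F(X, Y, Z) = -X**3 - 2*X**2*Y + 3*X**2*Z - X*Y**2 + X*Y*Z - X*Z**2 - 2*Y**3 - 2*Y*Z**2 + Z**3

deg(f) = 3.
Substitute x = X/Z, y = Y/Z into f, then multiply by Z^3.
  monomial -1·x^3·y^0 ↦ -1·X^3·Y^0·Z^0.
  monomial -2·x^2·y^1 ↦ -2·X^2·Y^1·Z^0.
  monomial 3·x^2·y^0 ↦ 3·X^2·Y^0·Z^1.
  monomial -1·x^1·y^2 ↦ -1·X^1·Y^2·Z^0.
  monomial 1·x^1·y^1 ↦ 1·X^1·Y^1·Z^1.
  monomial -1·x^1·y^0 ↦ -1·X^1·Y^0·Z^2.
  monomial -2·x^0·y^3 ↦ -2·X^0·Y^3·Z^0.
  monomial -2·x^0·y^1 ↦ -2·X^0·Y^1·Z^2.
  monomial 1·x^0·y^0 ↦ 1·X^0·Y^0·Z^3.
Collecting: F(X, Y, Z) = -X**3 - 2*X**2*Y + 3*X**2*Z - X*Y**2 + X*Y*Z - X*Z**2 - 2*Y**3 - 2*Y*Z**2 + Z**3.


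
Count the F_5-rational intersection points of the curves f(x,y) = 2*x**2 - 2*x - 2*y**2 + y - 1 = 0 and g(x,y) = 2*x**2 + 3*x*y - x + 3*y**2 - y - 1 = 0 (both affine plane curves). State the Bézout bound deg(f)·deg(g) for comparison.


Common zeros: {(3, 1)}; count = 1; Bézout bound = 4.

deg(f) = 2, deg(g) = 2, so Bézout bound = 4.
Scan x ∈ F_5. For each x, list the y ∈ F_5 with f(x, y) ≡ 0 and those with g(x, y) ≡ 0 (mod 5); the common zeros in that column are the intersection.
  x = 0: f ≡ 0 at y ∈ ∅; g ≡ 0 at y ∈ ∅; common: ∅.
  x = 1: f ≡ 0 at y ∈ ∅; g ≡ 0 at y ∈ {0, 1}; common: ∅.
  x = 2: f ≡ 0 at y ∈ {4}; g ≡ 0 at y ∈ {0}; common: ∅.
  x = 3: f ≡ 0 at y ∈ {1, 2}; g ≡ 0 at y ∈ {1, 3}; common: {1}.
  x = 4: f ≡ 0 at y ∈ {4}; g ≡ 0 at y ∈ ∅; common: ∅.
Collecting: common zeros = {(3, 1)}, so the count is 1.
Comparison with the Bézout bound: 1 ≤ 4 = deg(f)·deg(g), as expected for curves with no common component (the affine F_5-count falls short of the bound because intersections may lie at infinity, over extension fields, or carry multiplicity).


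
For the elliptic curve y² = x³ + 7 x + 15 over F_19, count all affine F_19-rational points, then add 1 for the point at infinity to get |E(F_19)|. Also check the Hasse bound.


Affine points = {(1, 2), (1, 17), (3, 5), (3, 14), (5, 2), (5, 17), (6, 8), (6, 11), (9, 3), (9, 16), (11, 6), (11, 13), (13, 2), (13, 17), (14, 8), (14, 11), (16, 9), (16, 10), (18, 8), (18, 11)}; affine count = 20; |E(F_19)| = 21.

Discriminant check: Δ ∝ 4a³ + 27b² = 4·7³ + 27·15² = 4·343 + 27·225 ≡ 18 (mod 19). Nonzero ⇒ E is nonsingular.
For each x ∈ F_19, compute rhs = x³ + 7·x + 15 mod 19, then count y ∈ F_19 with y² ≡ rhs.
  x = 0: rhs = 15, matching y values: none (0 points).
  x = 1: rhs = 4, matching y values: 2, 17 (2 points).
  x = 2: rhs = 18, matching y values: none (0 points).
  x = 3: rhs = 6, matching y values: 5, 14 (2 points).
  x = 4: rhs = 12, matching y values: none (0 points).
  x = 5: rhs = 4, matching y values: 2, 17 (2 points).
  x = 6: rhs = 7, matching y values: 8, 11 (2 points).
  x = 7: rhs = 8, matching y values: none (0 points).
  x = 8: rhs = 13, matching y values: none (0 points).
  x = 9: rhs = 9, matching y values: 3, 16 (2 points).
  x = 10: rhs = 2, matching y values: none (0 points).
  x = 11: rhs = 17, matching y values: 6, 13 (2 points).
  x = 12: rhs = 3, matching y values: none (0 points).
  x = 13: rhs = 4, matching y values: 2, 17 (2 points).
  x = 14: rhs = 7, matching y values: 8, 11 (2 points).
  x = 15: rhs = 18, matching y values: none (0 points).
  x = 16: rhs = 5, matching y values: 9, 10 (2 points).
  x = 17: rhs = 12, matching y values: none (0 points).
  x = 18: rhs = 7, matching y values: 8, 11 (2 points).
Total affine count: 20.
Full point count |E(F_19)| = 20 + 1 = 21.
Hasse bound: |21 − (19+1)| = |1| = 1 ≤ 2√19 ≈ 8.7178 ✓.
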